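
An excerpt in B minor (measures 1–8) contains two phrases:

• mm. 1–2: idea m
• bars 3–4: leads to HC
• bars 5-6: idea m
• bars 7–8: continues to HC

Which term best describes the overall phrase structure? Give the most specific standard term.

Both phrases have the same opening (m) and the same cadence (half cadence): the second is a restatement, not a consequent, so this is a repeated phrase rather than a period.

repeated phrase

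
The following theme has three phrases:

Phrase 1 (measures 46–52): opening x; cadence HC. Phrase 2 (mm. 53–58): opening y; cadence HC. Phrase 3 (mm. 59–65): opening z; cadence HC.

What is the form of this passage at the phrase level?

phrase group

The final phrase closes with a half cadence, which is not stronger than the preceding half cadence; the 3 phrases lack an overall antecedent–consequent design and so form a phrase group.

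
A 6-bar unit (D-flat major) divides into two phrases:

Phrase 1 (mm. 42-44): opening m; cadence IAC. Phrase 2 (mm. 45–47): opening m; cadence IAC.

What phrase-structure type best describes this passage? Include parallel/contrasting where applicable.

repeated phrase

Both phrases have the same opening (m) and the same cadence (imperfect authentic cadence): the second is a restatement, not a consequent, so this is a repeated phrase rather than a period.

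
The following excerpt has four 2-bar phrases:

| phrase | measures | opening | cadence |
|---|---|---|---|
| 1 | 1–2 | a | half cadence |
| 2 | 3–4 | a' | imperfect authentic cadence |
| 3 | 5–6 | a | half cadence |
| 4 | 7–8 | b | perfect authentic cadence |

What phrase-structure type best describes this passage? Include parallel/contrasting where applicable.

Four phrases in two halves: the first half (mm. 1-4) ends with an imperfect authentic cadence, the second (mm. 5-8) with a perfect authentic cadence — a large antecedent–consequent pair, i.e. a double period.
Phrase 3 begins with the same material as phrase 1, making it parallel.

parallel double period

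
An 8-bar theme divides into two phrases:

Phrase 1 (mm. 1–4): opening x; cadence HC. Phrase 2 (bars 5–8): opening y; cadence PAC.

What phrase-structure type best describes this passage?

contrasting period

Phrase 1 ends with a half cadence (weaker) and phrase 2 with a perfect authentic cadence (stronger): antecedent + consequent = a period.
The two phrases open with different material (x / y), so the period is contrasting.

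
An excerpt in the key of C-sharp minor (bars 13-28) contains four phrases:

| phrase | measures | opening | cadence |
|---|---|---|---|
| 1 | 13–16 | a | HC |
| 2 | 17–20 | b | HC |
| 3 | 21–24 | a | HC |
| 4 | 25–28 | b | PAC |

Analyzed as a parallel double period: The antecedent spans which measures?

measures 13–20

In a double period the four phrases pair into a large antecedent (phrases 1–2, ending half cadence) and a large consequent (phrases 3–4, ending perfect authentic cadence). The antecedent spans mm. 13–20.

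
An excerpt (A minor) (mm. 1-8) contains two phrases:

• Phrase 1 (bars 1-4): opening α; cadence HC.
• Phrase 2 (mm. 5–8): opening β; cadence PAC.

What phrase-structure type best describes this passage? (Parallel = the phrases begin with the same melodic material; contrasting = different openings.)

contrasting period

Phrase 1 ends with a half cadence (weaker) and phrase 2 with a perfect authentic cadence (stronger): antecedent + consequent = a period.
The two phrases open with different material (α / β), so the period is contrasting.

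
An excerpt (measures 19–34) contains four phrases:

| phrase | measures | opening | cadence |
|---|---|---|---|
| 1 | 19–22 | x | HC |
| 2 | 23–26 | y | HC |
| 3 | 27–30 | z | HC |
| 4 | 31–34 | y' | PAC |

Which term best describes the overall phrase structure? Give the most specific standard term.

contrasting double period

Four phrases in two halves: the first half (mm. 19-26) ends with a half cadence, the second (bars 27–34) with a perfect authentic cadence — a large antecedent–consequent pair, i.e. a double period.
Phrase 3 begins with different material from phrase 1, making it contrasting.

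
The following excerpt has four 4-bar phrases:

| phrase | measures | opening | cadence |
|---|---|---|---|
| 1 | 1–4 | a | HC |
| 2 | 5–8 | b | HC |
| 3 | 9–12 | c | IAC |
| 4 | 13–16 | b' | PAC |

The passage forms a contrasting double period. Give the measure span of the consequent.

measures 9–16

In a double period the first pair of phrases (ending half cadence) is the large antecedent and the second pair (ending perfect authentic cadence) is the large consequent; the consequent is measures 9–16.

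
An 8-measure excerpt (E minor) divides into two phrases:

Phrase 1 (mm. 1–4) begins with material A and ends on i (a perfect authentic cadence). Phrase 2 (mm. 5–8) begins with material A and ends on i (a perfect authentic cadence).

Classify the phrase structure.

repeated phrase

Both phrases have the same opening (A) and the same cadence (perfect authentic cadence): the second is a restatement, not a consequent, so this is a repeated phrase rather than a period.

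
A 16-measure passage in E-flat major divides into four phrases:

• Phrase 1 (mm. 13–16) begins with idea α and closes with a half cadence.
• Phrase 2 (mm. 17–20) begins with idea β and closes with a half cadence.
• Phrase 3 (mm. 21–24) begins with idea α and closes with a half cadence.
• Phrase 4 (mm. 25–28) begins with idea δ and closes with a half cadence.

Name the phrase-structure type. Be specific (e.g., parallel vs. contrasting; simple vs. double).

Phrase 4 ends with a half cadence, no stronger than phrase 2's half cadence, so the four phrases do not form a double period; nor do phrases 3–4 duplicate 1–2, so it is not a repeated period. With no phrase reaching a conclusive cadence, the passage is a phrase group.

phrase group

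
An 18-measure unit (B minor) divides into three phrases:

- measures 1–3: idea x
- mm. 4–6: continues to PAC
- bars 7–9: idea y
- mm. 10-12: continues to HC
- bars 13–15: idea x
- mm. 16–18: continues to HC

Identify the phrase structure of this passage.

The final phrase closes with a half cadence, which is not stronger than the preceding half cadence; the 3 phrases lack an overall antecedent–consequent design and so form a phrase group.

phrase group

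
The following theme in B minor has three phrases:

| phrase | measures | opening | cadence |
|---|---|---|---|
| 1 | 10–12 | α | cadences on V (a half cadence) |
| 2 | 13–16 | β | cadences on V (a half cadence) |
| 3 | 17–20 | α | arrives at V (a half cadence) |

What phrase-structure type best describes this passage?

phrase group

The final phrase closes with a half cadence, which is not stronger than the preceding half cadence; the 3 phrases lack an overall antecedent–consequent design and so form a phrase group.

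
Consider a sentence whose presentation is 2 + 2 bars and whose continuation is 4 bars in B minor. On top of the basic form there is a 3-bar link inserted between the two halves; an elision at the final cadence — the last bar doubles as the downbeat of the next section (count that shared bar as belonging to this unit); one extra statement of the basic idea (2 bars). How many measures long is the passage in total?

Basic sentence: 2 + 2 + 4 = 8 bars.
8 (basic form) + 3 (link) + 2 (extra statement) = 13.
The elision shares a bar with the next section but does not change this unit's count.

13 measures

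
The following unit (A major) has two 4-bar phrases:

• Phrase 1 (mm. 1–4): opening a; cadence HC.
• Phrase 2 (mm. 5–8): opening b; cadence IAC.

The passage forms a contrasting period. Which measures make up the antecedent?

The phrase ending with the weaker cadence (half cadence) is the antecedent; the one ending more conclusively (imperfect authentic cadence) is the consequent. The antecedent is measures 1–4.

measures 1–4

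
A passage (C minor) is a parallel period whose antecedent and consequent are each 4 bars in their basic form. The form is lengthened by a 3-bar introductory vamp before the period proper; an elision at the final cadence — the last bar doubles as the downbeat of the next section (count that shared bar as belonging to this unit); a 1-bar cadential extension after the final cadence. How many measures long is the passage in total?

12 measures

Basic parallel period: 4 + 4 = 8 bars.
8 (basic form) + 3 (introduction) + 1 (cadential extension) = 12.
The elision shares a bar with the next section but does not change this unit's count.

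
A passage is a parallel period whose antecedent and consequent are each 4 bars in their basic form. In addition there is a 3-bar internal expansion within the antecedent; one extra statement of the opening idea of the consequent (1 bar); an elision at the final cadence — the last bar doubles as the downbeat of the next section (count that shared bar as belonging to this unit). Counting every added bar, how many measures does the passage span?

Basic parallel period: 4 + 4 = 8 bars.
8 (basic form) + 3 (internal expansion) + 1 (extra statement) = 12.
The elision shares a bar with the next section but does not change this unit's count.

12 measures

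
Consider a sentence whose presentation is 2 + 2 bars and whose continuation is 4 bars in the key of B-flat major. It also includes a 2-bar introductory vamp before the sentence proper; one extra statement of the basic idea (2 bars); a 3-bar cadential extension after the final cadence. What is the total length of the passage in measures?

15 measures

Basic sentence: 2 + 2 + 4 = 8 bars.
8 (basic form) + 2 (introduction) + 2 (extra statement) + 3 (cadential extension) = 15.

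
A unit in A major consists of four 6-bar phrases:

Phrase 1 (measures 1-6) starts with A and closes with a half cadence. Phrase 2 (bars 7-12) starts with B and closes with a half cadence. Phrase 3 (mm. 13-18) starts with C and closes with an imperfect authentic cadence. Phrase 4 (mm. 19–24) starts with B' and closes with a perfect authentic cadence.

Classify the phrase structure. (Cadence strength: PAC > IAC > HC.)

Four phrases in two halves: the first half (mm. 1-12) ends with a half cadence, the second (mm. 13–24) with a perfect authentic cadence — a large antecedent–consequent pair, i.e. a double period.
Phrase 3 begins with different material from phrase 1, making it contrasting.

contrasting double period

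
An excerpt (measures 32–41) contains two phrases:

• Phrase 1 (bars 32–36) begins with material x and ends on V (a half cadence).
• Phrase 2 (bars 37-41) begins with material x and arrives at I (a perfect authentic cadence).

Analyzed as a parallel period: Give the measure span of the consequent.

measures 37–41

The antecedent is the phrase ending with the weaker cadence (half cadence, phrase 1) and the consequent the one ending more conclusively (perfect authentic cadence, phrase 2); the consequent is mm. 37-41.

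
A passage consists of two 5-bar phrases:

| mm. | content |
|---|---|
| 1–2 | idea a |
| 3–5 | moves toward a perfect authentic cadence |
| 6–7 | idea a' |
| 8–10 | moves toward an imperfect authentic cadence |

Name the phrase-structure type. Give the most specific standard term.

phrase group

The second phrase closes with an imperfect authentic cadence, which is not stronger than the first phrase's perfect authentic cadence; without a weak→strong cadential pair there is no antecedent–consequent relationship, so this is a phrase group rather than a period.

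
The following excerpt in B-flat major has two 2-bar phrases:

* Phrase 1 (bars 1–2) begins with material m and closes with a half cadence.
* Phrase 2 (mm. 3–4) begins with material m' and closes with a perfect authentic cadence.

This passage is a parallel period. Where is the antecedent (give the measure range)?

The antecedent is the phrase ending with the weaker cadence (half cadence, phrase 1) and the consequent the one ending more conclusively (perfect authentic cadence, phrase 2); the antecedent is bars 1-2.

measures 1–2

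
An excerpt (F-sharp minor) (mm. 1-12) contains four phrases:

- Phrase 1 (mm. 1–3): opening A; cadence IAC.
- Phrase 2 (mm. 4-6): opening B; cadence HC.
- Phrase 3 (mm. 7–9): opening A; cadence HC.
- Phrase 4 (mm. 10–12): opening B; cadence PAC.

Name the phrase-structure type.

Four phrases in two halves: the first half (mm. 1-6) ends with a half cadence, the second (bars 7–12) with a perfect authentic cadence — a large antecedent–consequent pair, i.e. a double period.
Phrase 3 begins with the same material as phrase 1, making it parallel.

parallel double period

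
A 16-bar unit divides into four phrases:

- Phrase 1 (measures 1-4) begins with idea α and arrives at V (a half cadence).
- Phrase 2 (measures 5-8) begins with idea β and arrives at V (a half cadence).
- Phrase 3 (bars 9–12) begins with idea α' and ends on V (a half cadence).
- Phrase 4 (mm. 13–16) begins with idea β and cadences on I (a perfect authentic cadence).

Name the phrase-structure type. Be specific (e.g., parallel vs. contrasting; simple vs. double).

parallel double period

Four phrases in two halves: the first half (mm. 1-8) ends with a half cadence, the second (bars 9-16) with a perfect authentic cadence — a large antecedent–consequent pair, i.e. a double period.
Phrase 3 begins with the same material as phrase 1, making it parallel.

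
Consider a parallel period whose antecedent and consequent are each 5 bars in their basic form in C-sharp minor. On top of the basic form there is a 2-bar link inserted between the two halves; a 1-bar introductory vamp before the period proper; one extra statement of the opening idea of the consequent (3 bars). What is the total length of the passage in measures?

16 measures

Basic parallel period: 5 + 5 = 10 bars.
10 (basic form) + 2 (link) + 1 (introduction) + 3 (extra statement) = 16.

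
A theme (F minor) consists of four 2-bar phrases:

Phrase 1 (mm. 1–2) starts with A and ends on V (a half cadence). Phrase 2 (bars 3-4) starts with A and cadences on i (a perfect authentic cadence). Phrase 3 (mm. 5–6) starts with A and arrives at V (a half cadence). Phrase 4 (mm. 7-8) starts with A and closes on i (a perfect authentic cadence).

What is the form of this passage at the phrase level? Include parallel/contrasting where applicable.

The cadence pattern HC–PAC–HC–PAC is weak–strong twice, and phrases 3–4 restate phrases 1–2: a period heard twice, not a double period (which would end weakly at phrase 2).

repeated period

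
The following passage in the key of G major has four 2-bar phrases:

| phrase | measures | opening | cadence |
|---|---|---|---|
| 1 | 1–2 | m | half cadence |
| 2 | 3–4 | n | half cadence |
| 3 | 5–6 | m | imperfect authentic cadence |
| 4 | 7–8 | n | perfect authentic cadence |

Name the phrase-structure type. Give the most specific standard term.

parallel double period

Four phrases in two halves: the first half (mm. 1–4) ends with a half cadence, the second (bars 5-8) with a perfect authentic cadence — a large antecedent–consequent pair, i.e. a double period.
Phrase 3 begins with the same material as phrase 1, making it parallel.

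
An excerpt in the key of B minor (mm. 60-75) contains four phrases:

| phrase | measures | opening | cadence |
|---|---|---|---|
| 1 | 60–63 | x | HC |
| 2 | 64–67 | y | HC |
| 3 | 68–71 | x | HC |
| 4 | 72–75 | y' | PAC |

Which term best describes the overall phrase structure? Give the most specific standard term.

Four phrases in two halves: the first half (bars 60–67) ends with a half cadence, the second (mm. 68–75) with a perfect authentic cadence — a large antecedent–consequent pair, i.e. a double period.
Phrase 3 begins with the same material as phrase 1, making it parallel.

parallel double period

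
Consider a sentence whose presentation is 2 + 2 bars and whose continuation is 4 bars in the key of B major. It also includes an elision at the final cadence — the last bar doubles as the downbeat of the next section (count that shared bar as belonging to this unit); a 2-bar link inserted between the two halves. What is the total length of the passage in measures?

Basic sentence: 2 + 2 + 4 = 8 bars.
8 (basic form) + 2 (link) = 10.
The elision shares a bar with the next section but does not change this unit's count.

10 measures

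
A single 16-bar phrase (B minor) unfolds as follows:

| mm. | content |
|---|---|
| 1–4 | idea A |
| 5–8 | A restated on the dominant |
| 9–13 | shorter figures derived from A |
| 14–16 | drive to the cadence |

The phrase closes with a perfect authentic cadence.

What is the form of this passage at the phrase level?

Basic idea (mm. 1–4) + its repetition (measures 5–8) form the presentation; fragmentation and cadence (measures 9–16) form the continuation — the 16-bar whole is a sentence.

sentence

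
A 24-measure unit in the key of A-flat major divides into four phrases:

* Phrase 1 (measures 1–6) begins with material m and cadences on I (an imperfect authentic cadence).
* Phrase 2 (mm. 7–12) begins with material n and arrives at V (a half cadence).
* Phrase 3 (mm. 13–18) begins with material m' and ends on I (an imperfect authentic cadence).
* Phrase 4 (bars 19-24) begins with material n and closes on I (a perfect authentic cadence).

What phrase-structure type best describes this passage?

parallel double period

Four phrases in two halves: the first half (mm. 1–12) ends with a half cadence, the second (mm. 13–24) with a perfect authentic cadence — a large antecedent–consequent pair, i.e. a double period.
Phrase 3 begins with the same material as phrase 1, making it parallel.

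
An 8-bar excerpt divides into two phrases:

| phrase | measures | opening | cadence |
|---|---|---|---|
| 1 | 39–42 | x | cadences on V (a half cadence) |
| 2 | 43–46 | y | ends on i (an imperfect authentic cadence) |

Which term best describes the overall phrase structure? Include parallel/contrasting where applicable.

contrasting period

Phrase 1 ends with a half cadence (weaker) and phrase 2 with an imperfect authentic cadence (stronger): antecedent + consequent = a period.
The two phrases open with different material (x / y), so the period is contrasting.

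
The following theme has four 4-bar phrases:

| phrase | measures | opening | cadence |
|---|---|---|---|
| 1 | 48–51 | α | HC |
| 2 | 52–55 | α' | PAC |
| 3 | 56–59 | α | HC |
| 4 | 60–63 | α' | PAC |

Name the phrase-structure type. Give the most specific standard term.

repeated period

The cadence pattern HC–PAC–HC–PAC is weak–strong twice, and phrases 3–4 restate phrases 1–2: a period heard twice, not a double period (which would end weakly at phrase 2).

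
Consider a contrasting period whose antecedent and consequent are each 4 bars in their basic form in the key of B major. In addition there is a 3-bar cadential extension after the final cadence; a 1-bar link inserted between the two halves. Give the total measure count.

12 measures

Basic contrasting period: 4 + 4 = 8 bars.
8 (basic form) + 3 (cadential extension) + 1 (link) = 12.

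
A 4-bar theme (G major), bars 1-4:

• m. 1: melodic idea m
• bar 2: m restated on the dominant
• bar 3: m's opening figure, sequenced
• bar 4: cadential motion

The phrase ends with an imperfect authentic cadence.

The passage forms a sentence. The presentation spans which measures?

measures 1–2

The presentation of a sentence is the basic idea (m. 1) plus its repetition (measure 2); the presentation is therefore bars 1–2.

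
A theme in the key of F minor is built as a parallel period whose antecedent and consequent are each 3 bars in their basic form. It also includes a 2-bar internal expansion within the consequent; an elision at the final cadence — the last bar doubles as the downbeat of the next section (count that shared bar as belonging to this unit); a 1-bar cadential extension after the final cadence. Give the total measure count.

9 measures

Basic parallel period: 3 + 3 = 6 bars.
6 (basic form) + 2 (internal expansion) + 1 (cadential extension) = 9.
The elision shares a bar with the next section but does not change this unit's count.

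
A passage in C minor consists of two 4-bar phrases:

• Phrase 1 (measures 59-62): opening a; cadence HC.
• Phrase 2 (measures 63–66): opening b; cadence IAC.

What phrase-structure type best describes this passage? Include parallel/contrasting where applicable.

contrasting period

Phrase 1 ends with a half cadence (weaker) and phrase 2 with an imperfect authentic cadence (stronger): antecedent + consequent = a period.
The two phrases open with different material (a / b), so the period is contrasting.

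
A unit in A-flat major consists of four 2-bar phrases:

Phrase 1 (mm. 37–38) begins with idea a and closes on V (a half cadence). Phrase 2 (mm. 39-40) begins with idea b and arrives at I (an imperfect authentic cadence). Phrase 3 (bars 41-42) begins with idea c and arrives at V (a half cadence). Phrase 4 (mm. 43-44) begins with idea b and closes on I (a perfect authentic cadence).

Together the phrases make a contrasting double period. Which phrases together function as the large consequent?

phrases 3 and 4

In a double period the first pair of phrases (ending imperfect authentic cadence) is the large antecedent and the second pair (ending perfect authentic cadence) is the large consequent; the consequent is phrases 3 and 4.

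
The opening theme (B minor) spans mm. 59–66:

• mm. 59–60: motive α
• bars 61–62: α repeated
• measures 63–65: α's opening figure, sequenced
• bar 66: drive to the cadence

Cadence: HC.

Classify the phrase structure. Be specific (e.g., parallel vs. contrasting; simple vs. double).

sentence

Basic idea (measures 59–60) + its repetition (bars 61–62) form the presentation; fragmentation and cadence (bars 63–66) form the continuation — the 8-bar whole is a sentence.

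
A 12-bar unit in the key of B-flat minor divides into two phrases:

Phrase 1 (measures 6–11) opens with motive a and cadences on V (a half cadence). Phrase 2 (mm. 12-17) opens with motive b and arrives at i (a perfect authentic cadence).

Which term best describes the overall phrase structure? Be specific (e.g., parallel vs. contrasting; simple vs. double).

contrasting period

Phrase 1 ends with a half cadence (weaker) and phrase 2 with a perfect authentic cadence (stronger): antecedent + consequent = a period.
The two phrases open with different material (a / b), so the period is contrasting.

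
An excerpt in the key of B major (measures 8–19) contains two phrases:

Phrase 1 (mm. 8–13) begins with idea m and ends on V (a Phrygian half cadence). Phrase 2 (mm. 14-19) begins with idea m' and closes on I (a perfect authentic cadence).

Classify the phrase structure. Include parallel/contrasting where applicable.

parallel period

Phrase 1 ends with a Phrygian half cadence (weaker) and phrase 2 with a perfect authentic cadence (stronger): antecedent + consequent = a period.
The two phrases open with the same material (m / m'), so the period is parallel.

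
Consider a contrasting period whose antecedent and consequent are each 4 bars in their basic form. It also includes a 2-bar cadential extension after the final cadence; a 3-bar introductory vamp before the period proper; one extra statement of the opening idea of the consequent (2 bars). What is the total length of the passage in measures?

Basic contrasting period: 4 + 4 = 8 bars.
8 (basic form) + 2 (cadential extension) + 3 (introduction) + 2 (extra statement) = 15.

15 measures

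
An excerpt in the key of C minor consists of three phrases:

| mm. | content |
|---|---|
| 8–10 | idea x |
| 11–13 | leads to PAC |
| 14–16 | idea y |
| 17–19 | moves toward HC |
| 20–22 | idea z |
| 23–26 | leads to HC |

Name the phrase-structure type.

phrase group

The final phrase closes with a half cadence, which is not stronger than the preceding half cadence; the 3 phrases lack an overall antecedent–consequent design and so form a phrase group.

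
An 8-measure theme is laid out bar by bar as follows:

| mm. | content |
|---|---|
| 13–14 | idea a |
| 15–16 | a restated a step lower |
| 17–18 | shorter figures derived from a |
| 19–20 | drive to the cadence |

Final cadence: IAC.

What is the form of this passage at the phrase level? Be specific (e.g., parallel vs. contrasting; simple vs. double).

Basic idea (measures 13–14) + its repetition (mm. 15–16) form the presentation; fragmentation and cadence (mm. 17–20) form the continuation — the 8-bar whole is a sentence.

sentence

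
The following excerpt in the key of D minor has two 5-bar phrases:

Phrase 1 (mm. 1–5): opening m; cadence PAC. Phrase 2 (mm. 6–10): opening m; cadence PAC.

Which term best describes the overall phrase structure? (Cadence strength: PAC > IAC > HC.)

Both phrases have the same opening (m) and the same cadence (perfect authentic cadence): the second is a restatement, not a consequent, so this is a repeated phrase rather than a period.

repeated phrase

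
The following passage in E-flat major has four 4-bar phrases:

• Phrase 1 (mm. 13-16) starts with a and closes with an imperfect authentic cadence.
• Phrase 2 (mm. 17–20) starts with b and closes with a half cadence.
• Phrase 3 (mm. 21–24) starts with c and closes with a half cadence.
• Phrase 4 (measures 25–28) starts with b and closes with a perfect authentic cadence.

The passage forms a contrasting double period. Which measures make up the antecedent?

In a double period the four phrases pair into a large antecedent (phrases 1–2, ending half cadence) and a large consequent (phrases 3–4, ending perfect authentic cadence). The antecedent spans bars 13-20.

measures 13–20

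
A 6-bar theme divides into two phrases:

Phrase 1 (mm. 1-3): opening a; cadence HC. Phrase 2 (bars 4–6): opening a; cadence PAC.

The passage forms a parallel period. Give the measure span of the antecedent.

measures 1–3

The antecedent is the phrase ending with the weaker cadence (half cadence, phrase 1) and the consequent the one ending more conclusively (perfect authentic cadence, phrase 2); the antecedent is mm. 1–3.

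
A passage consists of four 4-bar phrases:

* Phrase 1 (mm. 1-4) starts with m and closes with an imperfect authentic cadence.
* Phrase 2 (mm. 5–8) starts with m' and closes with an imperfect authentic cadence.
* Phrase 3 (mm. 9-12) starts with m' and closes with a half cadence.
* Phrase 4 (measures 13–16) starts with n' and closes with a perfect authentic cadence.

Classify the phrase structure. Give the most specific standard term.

Four phrases in two halves: the first half (mm. 1–8) ends with an imperfect authentic cadence, the second (bars 9-16) with a perfect authentic cadence — a large antecedent–consequent pair, i.e. a double period.
Phrase 3 begins with the same material as phrase 1, making it parallel.

parallel double period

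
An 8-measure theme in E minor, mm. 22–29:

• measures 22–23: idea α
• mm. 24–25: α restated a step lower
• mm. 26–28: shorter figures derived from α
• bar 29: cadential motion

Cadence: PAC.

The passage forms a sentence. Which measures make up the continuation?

measures 26–29

After the presentation (mm. 22–25), the continuation covers the fragmentation through the cadence: measures 26–29.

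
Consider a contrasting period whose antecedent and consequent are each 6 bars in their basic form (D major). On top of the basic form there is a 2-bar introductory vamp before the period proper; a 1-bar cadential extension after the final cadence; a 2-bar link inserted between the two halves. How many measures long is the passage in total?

Basic contrasting period: 6 + 6 = 12 bars.
12 (basic form) + 2 (introduction) + 1 (cadential extension) + 2 (link) = 17.

17 measures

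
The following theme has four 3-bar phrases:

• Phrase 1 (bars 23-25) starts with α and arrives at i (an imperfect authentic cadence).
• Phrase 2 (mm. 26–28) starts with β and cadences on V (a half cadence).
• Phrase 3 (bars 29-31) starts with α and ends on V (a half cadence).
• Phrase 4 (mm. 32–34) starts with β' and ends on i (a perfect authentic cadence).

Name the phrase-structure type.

parallel double period

Four phrases in two halves: the first half (mm. 23–28) ends with a half cadence, the second (bars 29–34) with a perfect authentic cadence — a large antecedent–consequent pair, i.e. a double period.
Phrase 3 begins with the same material as phrase 1, making it parallel.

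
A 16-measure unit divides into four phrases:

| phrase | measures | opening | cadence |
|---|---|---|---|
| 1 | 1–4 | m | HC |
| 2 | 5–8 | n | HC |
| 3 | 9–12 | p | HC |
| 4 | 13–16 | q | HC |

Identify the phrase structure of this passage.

phrase group

Phrase 4 ends with a half cadence, no stronger than phrase 2's half cadence, so the four phrases do not form a double period; nor do phrases 3–4 duplicate 1–2, so it is not a repeated period. With no phrase reaching a conclusive cadence, the passage is a phrase group.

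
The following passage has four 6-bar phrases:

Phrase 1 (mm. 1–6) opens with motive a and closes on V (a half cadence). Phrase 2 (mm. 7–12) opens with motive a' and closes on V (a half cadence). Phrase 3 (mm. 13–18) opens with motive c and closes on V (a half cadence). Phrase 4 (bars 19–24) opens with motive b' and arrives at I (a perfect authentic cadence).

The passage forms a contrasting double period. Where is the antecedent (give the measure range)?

In a double period the four phrases pair into a large antecedent (phrases 1–2, ending half cadence) and a large consequent (phrases 3–4, ending perfect authentic cadence). The antecedent spans bars 1-12.

measures 1–12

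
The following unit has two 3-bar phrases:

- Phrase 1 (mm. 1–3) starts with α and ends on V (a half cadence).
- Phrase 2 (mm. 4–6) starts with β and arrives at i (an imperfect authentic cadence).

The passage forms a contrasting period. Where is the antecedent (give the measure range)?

measures 1–3

The antecedent is the phrase ending with the weaker cadence (half cadence, phrase 1) and the consequent the one ending more conclusively (imperfect authentic cadence, phrase 2); the antecedent is mm. 1–3.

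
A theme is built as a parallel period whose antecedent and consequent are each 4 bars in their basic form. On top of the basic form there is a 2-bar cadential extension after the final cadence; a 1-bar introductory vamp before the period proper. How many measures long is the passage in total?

Basic parallel period: 4 + 4 = 8 bars.
8 (basic form) + 2 (cadential extension) + 1 (introduction) = 11.

11 measures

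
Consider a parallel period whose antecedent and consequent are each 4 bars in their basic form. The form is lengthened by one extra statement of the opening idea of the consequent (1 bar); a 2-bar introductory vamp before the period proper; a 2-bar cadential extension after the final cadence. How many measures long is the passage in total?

Basic parallel period: 4 + 4 = 8 bars.
8 (basic form) + 1 (extra statement) + 2 (introduction) + 2 (cadential extension) = 13.

13 measures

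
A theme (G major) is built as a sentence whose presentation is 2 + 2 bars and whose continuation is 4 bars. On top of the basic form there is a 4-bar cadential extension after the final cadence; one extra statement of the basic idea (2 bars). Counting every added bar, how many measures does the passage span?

14 measures

Basic sentence: 2 + 2 + 4 = 8 bars.
8 (basic form) + 4 (cadential extension) + 2 (extra statement) = 14.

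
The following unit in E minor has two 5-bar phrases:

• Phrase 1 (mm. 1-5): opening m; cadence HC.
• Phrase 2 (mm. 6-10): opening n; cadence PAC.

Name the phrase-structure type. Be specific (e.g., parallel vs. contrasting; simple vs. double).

Phrase 1 ends with a half cadence (weaker) and phrase 2 with a perfect authentic cadence (stronger): antecedent + consequent = a period.
The two phrases open with different material (m / n), so the period is contrasting.

contrasting period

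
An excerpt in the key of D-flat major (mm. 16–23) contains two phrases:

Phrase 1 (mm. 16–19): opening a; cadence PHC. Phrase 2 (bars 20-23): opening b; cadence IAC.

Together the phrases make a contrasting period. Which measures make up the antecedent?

The phrase ending with the weaker cadence (Phrygian half cadence) is the antecedent; the one ending more conclusively (imperfect authentic cadence) is the consequent. The antecedent is measures 16–19.

measures 16–19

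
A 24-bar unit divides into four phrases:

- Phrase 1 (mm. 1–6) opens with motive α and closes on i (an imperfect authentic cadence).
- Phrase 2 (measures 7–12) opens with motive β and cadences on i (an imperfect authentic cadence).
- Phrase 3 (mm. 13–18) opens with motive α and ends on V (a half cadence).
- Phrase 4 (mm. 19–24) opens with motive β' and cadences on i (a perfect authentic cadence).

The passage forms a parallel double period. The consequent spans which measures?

In a double period the four phrases pair into a large antecedent (phrases 1–2, ending imperfect authentic cadence) and a large consequent (phrases 3–4, ending perfect authentic cadence). The consequent spans measures 13–24.

measures 13–24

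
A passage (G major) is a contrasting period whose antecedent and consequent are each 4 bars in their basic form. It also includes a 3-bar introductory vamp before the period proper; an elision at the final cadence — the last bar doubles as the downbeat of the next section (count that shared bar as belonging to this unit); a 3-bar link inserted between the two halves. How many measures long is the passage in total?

14 measures

Basic contrasting period: 4 + 4 = 8 bars.
8 (basic form) + 3 (introduction) + 3 (link) = 14.
The elision shares a bar with the next section but does not change this unit's count.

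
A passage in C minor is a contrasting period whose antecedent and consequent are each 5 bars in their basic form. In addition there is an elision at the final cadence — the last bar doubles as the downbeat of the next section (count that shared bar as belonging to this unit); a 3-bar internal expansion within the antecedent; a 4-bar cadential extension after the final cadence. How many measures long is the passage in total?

17 measures

Basic contrasting period: 5 + 5 = 10 bars.
10 (basic form) + 3 (internal expansion) + 4 (cadential extension) = 17.
The elision shares a bar with the next section but does not change this unit's count.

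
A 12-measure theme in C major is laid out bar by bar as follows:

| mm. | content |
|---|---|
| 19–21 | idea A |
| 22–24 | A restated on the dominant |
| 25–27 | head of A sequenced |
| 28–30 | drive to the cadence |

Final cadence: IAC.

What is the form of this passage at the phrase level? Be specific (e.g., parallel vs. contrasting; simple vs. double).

sentence

Basic idea (bars 19-21) + its repetition (mm. 22–24) form the presentation; fragmentation and cadence (mm. 25–30) form the continuation — the 12-bar whole is a sentence.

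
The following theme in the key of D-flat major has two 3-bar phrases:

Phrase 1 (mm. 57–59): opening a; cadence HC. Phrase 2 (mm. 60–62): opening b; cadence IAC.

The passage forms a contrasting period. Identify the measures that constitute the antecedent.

measures 57–59

The antecedent is the phrase ending with the weaker cadence (half cadence, phrase 1) and the consequent the one ending more conclusively (imperfect authentic cadence, phrase 2); the antecedent is mm. 57-59.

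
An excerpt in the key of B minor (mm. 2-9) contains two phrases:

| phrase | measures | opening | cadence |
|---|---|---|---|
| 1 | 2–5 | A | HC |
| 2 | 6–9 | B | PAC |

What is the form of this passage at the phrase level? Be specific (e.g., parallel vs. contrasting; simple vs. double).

Phrase 1 ends with a half cadence (weaker) and phrase 2 with a perfect authentic cadence (stronger): antecedent + consequent = a period.
The two phrases open with different material (A / B), so the period is contrasting.

contrasting period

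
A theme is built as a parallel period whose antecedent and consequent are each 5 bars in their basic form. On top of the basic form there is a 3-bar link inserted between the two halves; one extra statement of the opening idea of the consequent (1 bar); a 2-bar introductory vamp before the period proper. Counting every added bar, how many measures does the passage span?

16 measures

Basic parallel period: 5 + 5 = 10 bars.
10 (basic form) + 3 (link) + 1 (extra statement) + 2 (introduction) = 16.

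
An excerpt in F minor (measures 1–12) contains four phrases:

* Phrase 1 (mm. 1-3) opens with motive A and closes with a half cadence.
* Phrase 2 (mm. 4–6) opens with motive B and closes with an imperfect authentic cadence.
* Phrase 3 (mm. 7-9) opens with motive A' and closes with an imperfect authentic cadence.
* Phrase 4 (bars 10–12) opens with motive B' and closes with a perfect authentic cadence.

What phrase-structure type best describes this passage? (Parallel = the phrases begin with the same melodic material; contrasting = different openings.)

Four phrases in two halves: the first half (mm. 1-6) ends with an imperfect authentic cadence, the second (mm. 7–12) with a perfect authentic cadence — a large antecedent–consequent pair, i.e. a double period.
Phrase 3 begins with the same material as phrase 1, making it parallel.

parallel double period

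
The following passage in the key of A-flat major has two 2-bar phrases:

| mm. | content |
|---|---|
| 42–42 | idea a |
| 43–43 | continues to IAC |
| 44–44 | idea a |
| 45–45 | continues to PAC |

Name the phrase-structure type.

Phrase 1 ends with an imperfect authentic cadence (weaker) and phrase 2 with a perfect authentic cadence (stronger): antecedent + consequent = a period.
The two phrases open with the same material (a / a), so the period is parallel.

parallel period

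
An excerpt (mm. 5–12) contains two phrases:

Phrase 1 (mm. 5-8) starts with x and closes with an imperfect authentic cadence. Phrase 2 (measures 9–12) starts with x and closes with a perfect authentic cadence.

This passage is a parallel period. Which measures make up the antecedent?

measures 5–8

The antecedent is the phrase ending with the weaker cadence (imperfect authentic cadence, phrase 1) and the consequent the one ending more conclusively (perfect authentic cadence, phrase 2); the antecedent is mm. 5–8.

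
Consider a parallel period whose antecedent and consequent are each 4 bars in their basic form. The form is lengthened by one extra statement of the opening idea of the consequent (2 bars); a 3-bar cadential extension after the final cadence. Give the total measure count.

Basic parallel period: 4 + 4 = 8 bars.
8 (basic form) + 2 (extra statement) + 3 (cadential extension) = 13.

13 measures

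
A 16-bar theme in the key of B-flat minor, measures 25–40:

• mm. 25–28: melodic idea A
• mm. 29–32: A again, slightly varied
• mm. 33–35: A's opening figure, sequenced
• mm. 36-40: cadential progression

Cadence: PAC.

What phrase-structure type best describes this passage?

Basic idea (bars 25–28) + its repetition (measures 29–32) form the presentation; fragmentation and cadence (measures 33-40) form the continuation — the 16-bar whole is a sentence.

sentence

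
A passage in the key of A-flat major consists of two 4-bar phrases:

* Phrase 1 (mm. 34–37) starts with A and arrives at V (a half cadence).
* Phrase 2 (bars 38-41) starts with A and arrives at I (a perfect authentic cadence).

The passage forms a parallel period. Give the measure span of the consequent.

The phrase ending with the weaker cadence (half cadence) is the antecedent; the one ending more conclusively (perfect authentic cadence) is the consequent. The consequent is measures 38–41.

measures 38–41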